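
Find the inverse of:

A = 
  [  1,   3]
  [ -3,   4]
det(A) = (1)(4) - (3)(-3) = 13
For a 2×2 matrix, A⁻¹ = (1/det(A)) · [[d, -b], [-c, a]]
    = (1/13) · [[4, -3], [3, 1]]

A⁻¹ = 
  [ 4/13, -3/13]
  [ 3/13,  1/13]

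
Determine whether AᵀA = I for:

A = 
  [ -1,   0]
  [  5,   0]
No

AᵀA = 
  [ 26,   0]
  [  0,   0]
≠ I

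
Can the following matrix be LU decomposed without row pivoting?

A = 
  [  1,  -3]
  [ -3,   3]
Yes.
A[1,1] = 1 ≠ 0, so Gaussian elimination proceeds without a row swap: multiplier ℓ₂₁ = (-3)/(1) = -3, and U[2,2] = 3 - (-3)(-3) = -6.
L = 
  [  1,   0]
  [ -3,   1]
U = 
  [  1,  -3]
  [  0,  -6]
Check row 2 of LU: [(-3)(1), (-3)(-3) + (-6)] = [-3, 3] = row 2 of A ✓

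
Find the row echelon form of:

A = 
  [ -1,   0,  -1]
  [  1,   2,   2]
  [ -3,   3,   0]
Row operations:
R2 → R2 + (1)·R1
R3 → R3 - (3)·R1
R3 → R3 - (3/2)·R2

Resulting echelon form:
REF = 
  [ -1,   0,  -1]
  [  0,   2,   1]
  [  0,   0, 3/2]

Rank = 3 (number of non-zero pivot rows).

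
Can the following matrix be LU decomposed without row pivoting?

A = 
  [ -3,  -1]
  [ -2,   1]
Yes.
A[1,1] = -3 ≠ 0, so Gaussian elimination proceeds without a row swap: multiplier ℓ₂₁ = (-2)/(-3) = 2/3, and U[2,2] = 1 - (2/3)(-1) = 5/3.
L = 
  [  1,   0]
  [2/3,   1]
U = 
  [ -3,  -1]
  [  0, 5/3]
Check row 2 of LU: [(2/3)(-3), (2/3)(-1) + (5/3)] = [-2, 1] = row 2 of A ✓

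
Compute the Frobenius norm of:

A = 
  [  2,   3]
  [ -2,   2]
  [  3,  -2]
||A||_F = 5.831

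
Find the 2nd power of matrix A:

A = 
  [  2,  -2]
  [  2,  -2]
A² = A·A:
A²[1,1] = (2)(2) + (-2)(2) = 0
A²[1,2] = (2)(-2) + (-2)(-2) = 0
A²[2,1] = (2)(2) + (-2)(2) = 0
A²[2,2] = (2)(-2) + (-2)(-2) = 0
A² = 
  [  0,   0]
  [  0,   0]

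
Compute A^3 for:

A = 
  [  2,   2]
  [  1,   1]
A^3 = 
  [ 18,  18]
  [  9,   9]

A² = A·A:
A²[1,1] = (2)(2) + (2)(1) = 6
A²[1,2] = (2)(2) + (2)(1) = 6
A²[2,1] = (1)(2) + (1)(1) = 3
A²[2,2] = (1)(2) + (1)(1) = 3
A² = 
  [  6,   6]
  [  3,   3]

A^3 = A^2·A:
A^3[1,1] = (6)(2) + (6)(1) = 18
A^3[1,2] = (6)(2) + (6)(1) = 18
A^3[2,1] = (3)(2) + (3)(1) = 9
A^3[2,2] = (3)(2) + (3)(1) = 9
A^3 = 
  [ 18,  18]
  [  9,   9]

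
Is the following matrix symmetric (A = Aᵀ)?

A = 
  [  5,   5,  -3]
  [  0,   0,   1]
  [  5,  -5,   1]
No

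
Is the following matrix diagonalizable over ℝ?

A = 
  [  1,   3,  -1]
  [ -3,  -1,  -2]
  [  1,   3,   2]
No

Characteristic polynomial: det(λI - A) = λ³ - 2λ² + 15λ - 24
By the rational root theorem any rational root is an integer dividing 24; none of those is a root, so p(λ) has no rational roots and hence (being an irreducible cubic) no repeated roots.
Discriminant of the cubic: Δ = -15960
Δ < 0 ⇒ one real eigenvalue and a complex-conjugate pair: λ ≈ 0.1689 + 3.796i, 0.1689 - 3.796i, 1.662
Has complex eigenvalues (not diagonalizable over ℝ).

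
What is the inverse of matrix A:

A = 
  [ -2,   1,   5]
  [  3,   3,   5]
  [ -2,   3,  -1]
det(A) = (-2)·((3)(-1) - (5)(3)) - (1)·((3)(-1) - (5)(-2)) + (5)·((3)(3) - (3)(-2))
  = (-2)(-18) - (1)(7) + (5)(15)
  = 104
det(A) = 104 ≠ 0, so A is invertible.

Cofactors Cᵢⱼ = (-1)ⁱ⁺ʲ·Mᵢⱼ:
C = 
  [-18,  -7,  15]
  [ 16,  12,   4]
  [-10,  25,  -9]

adj(A) = Cᵀ:
adj(A) = 
  [-18,  16, -10]
  [ -7,  12,  25]
  [ 15,   4,  -9]

A⁻¹ = (1/104) · adj(A):
A⁻¹ = 
  [ -9/52,   2/13,  -5/52]
  [-7/104,   3/26, 25/104]
  [15/104,   1/26, -9/104]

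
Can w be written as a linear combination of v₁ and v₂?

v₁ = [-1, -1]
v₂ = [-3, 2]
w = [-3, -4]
Yes

Form the augmented matrix and row-reduce:
[v₁|v₂|w] = 
  [ -1,  -3,  -3]
  [ -1,   2,  -4]
R2 → R2 - (1)·R1
REF = 
  [ -1,  -3,  -3]
  [  0,   5,  -1]

No row of the form [0 0 | nonzero], so the system is consistent. Back-substitution gives c₁ = 18/5, c₂ = -1/5: w = (18/5)·v₁ + (-1/5)·v₂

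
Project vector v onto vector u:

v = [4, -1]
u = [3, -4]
v·u = (4)(3) + (-1)(-4) = 16
u·u = (3)² + (-4)² = 25
proj_u(v) = (v·u / u·u) × u = (16/25) × u

proj_u(v) = [48/25, -64/25]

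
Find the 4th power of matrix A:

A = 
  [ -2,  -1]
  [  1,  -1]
A² = A·A:
A²[1,1] = (-2)(-2) + (-1)(1) = 3
A²[1,2] = (-2)(-1) + (-1)(-1) = 3
A²[2,1] = (1)(-2) + (-1)(1) = -3
A²[2,2] = (1)(-1) + (-1)(-1) = 0
A² = 
  [  3,   3]
  [ -3,   0]

A^3 = A^2·A:
A^3[1,1] = (3)(-2) + (3)(1) = -3
A^3[1,2] = (3)(-1) + (3)(-1) = -6
A^3[2,1] = (-3)(-2) + (0)(1) = 6
A^3[2,2] = (-3)(-1) + (0)(-1) = 3
A^3 = 
  [ -3,  -6]
  [  6,   3]

A^4 = A^3·A:
A^4[1,1] = (-3)(-2) + (-6)(1) = 0
A^4[1,2] = (-3)(-1) + (-6)(-1) = 9
A^4[2,1] = (6)(-2) + (3)(1) = -9
A^4[2,2] = (6)(-1) + (3)(-1) = -9
A^4 = 
  [  0,   9]
  [ -9,  -9]

Therefore
A^4 = 
  [  0,   9]
  [ -9,  -9]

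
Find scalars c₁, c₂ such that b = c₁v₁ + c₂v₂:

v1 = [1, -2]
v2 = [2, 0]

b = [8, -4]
c1 = 2, c2 = 3

b = 2·v1 + 3·v2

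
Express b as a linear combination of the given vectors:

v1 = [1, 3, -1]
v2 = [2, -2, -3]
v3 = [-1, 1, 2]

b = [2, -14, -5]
c1 = -3, c2 = 2, c3 = -1

b = -3·v1 + 2·v2 + -1·v3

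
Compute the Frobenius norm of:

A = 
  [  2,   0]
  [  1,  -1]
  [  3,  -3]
||A||_F = 4.899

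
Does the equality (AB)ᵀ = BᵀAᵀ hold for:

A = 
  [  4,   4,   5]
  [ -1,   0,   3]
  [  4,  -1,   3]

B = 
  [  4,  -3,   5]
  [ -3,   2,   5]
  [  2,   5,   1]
Yes

(AB)ᵀ = 
  [ 14,   2,  25]
  [ 21,  18,   1]
  [ 45,  -2,  18]

BᵀAᵀ = 
  [ 14,   2,  25]
  [ 21,  18,   1]
  [ 45,  -2,  18]

Both sides are equal — this is the standard identity (AB)ᵀ = BᵀAᵀ, which holds for all A, B.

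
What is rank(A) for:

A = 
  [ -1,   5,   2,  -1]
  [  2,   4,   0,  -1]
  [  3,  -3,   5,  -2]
Row reduce:
R2 → R2 + (2)·R1
R3 → R3 + (3)·R1
R3 → R3 - (6/7)·R2
REF = 
  [   -1,     5,     2,    -1]
  [    0,    14,     4,    -3]
  [    0,     0,  53/7, -17/7]
Pivot columns: 1, 2, 3 → 3 pivots.

rank(A) = 3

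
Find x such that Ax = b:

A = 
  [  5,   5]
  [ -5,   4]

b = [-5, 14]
x = [-2, 1]

Row reduce the augmented matrix [A|b]:
R2 → R2 + (1)·R1
REF = 
  [  5,   5,  -5]
  [  0,   9,   9]

Back-substitution:
x₂ = 9 / 9 = 1
x₁ = (-5 - (5)(1)) / 5 = -2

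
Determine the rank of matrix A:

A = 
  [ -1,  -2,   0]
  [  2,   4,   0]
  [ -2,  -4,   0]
Row reduce:
R2 → R2 + (2)·R1
R3 → R3 - (2)·R1
REF = 
  [ -1,  -2,   0]
  [  0,   0,   0]
  [  0,   0,   0]
Pivot columns: 1 → 1 pivot.

rank(A) = 1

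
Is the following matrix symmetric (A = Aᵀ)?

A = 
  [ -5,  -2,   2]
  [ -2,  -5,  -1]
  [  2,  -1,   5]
Yes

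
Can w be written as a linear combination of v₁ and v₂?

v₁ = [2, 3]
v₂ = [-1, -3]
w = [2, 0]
Yes

Form the augmented matrix and row-reduce:
[v₁|v₂|w] = 
  [  2,  -1,   2]
  [  3,  -3,   0]
R2 → R2 - (3/2)·R1
REF = 
  [   2,   -1,    2]
  [   0, -3/2,   -3]

No row of the form [0 0 | nonzero], so the system is consistent. Back-substitution gives c₁ = 2, c₂ = 2: w = (2)·v₁ + (2)·v₂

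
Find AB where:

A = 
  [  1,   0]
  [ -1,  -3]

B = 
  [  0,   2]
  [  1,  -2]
A is 2×2 and B is 2×2, so AB is 2×2. Each entry is (row of A)·(column of B):
AB[1,1] = (1)(0) + (0)(1) = 0
AB[1,2] = (1)(2) + (0)(-2) = 2
AB[2,1] = (-1)(0) + (-3)(1) = -3
AB[2,2] = (-1)(2) + (-3)(-2) = 4

AB = 
  [  0,   2]
  [ -3,   4]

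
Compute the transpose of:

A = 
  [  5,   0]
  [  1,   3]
Aᵀ = 
  [  5,   1]
  [  0,   3]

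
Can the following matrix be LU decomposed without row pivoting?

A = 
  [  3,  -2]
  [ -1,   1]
Yes.
A[1,1] = 3 ≠ 0, so Gaussian elimination proceeds without a row swap: multiplier ℓ₂₁ = (-1)/(3) = -1/3, and U[2,2] = 1 - (-1/3)(-2) = 1/3.
L = 
  [   1,    0]
  [-1/3,    1]
U = 
  [  3,  -2]
  [  0, 1/3]
Check row 2 of LU: [(-1/3)(3), (-1/3)(-2) + (1/3)] = [-1, 1] = row 2 of A ✓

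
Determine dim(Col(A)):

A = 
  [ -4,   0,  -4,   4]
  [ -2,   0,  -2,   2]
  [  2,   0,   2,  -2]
dim(Col(A)) = 1

Row reduce:
R2 → R2 - (1/2)·R1
R3 → R3 + (1/2)·R1
REF = 
  [ -4,   0,  -4,   4]
  [  0,   0,   0,   0]
  [  0,   0,   0,   0]
Pivot columns: 1 → 1 pivot.
dim(Col(A)) = number of pivot columns = 1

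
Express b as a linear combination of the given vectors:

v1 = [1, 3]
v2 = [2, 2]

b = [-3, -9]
c1 = -3, c2 = 0

b = -3·v1 + 0·v2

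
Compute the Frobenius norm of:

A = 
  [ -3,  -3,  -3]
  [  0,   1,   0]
||A||_F = 5.292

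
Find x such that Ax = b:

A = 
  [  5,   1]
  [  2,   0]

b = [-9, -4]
x = [-2, 1]

Row reduce the augmented matrix [A|b]:
R2 → R2 - (2/5)·R1
REF = 
  [   5,    1,   -9]
  [   0, -2/5, -2/5]

Back-substitution:
x₂ = (-2/5) / (-2/5) = 1
x₁ = (-9 - (1)(1)) / 5 = -2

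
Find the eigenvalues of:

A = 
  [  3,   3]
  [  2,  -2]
tr(A) = 1, det(A) = -12
Characteristic polynomial: λ² - tr(A)λ + det(A) = λ² - λ - 12
λ² - λ - 12 = (λ + 3)(λ - 4)

λ = 4, -3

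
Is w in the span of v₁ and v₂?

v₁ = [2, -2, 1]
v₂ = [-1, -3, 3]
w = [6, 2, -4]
Yes

Form the augmented matrix and row-reduce:
[v₁|v₂|w] = 
  [  2,  -1,   6]
  [ -2,  -3,   2]
  [  1,   3,  -4]
R2 → R2 + (1)·R1
R3 → R3 - (1/2)·R1
R3 → R3 + (7/8)·R2
REF = 
  [  2,  -1,   6]
  [  0,  -4,   8]
  [  0,   0,   0]

No row of the form [0 0 | nonzero], so the system is consistent. Back-substitution gives c₁ = 2, c₂ = -2: w = (2)·v₁ + (-2)·v₂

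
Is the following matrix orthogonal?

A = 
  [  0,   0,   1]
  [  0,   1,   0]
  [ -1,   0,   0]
Yes

AᵀA = 
  [  1,   0,   0]
  [  0,   1,   0]
  [  0,   0,   1]
= I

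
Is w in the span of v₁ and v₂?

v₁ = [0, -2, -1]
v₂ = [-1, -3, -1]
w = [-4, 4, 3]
No

Form the augmented matrix and row-reduce:
[v₁|v₂|w] = 
  [  0,  -1,  -4]
  [ -2,  -3,   4]
  [ -1,  -1,   3]
Swap R1 ↔ R2
R3 → R3 - (1/2)·R1
R3 → R3 + (1/2)·R2
REF = 
  [ -2,  -3,   4]
  [  0,  -1,  -4]
  [  0,   0,  -1]

Row 3 reads [0 0 | -1], i.e. 0 = -1, so the system is inconsistent and w ∉ span{v₁, v₂}.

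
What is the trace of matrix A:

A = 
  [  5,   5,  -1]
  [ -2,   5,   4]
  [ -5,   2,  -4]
6

tr(A) = 5 + 5 + -4 = 6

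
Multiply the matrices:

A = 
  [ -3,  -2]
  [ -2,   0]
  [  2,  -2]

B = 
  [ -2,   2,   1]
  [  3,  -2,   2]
AB = 
  [  0,  -2,  -7]
  [  4,  -4,  -2]
  [-10,   8,  -2]

A is 3×2 and B is 2×3, so AB is 3×3. Each entry is (row of A)·(column of B):
AB[1,1] = (-3)(-2) + (-2)(3) = 0
AB[1,2] = (-3)(2) + (-2)(-2) = -2
AB[1,3] = (-3)(1) + (-2)(2) = -7
AB[2,1] = (-2)(-2) + (0)(3) = 4
AB[2,2] = (-2)(2) + (0)(-2) = -4
AB[2,3] = (-2)(1) + (0)(2) = -2
AB[3,1] = (2)(-2) + (-2)(3) = -10
AB[3,2] = (2)(2) + (-2)(-2) = 8
AB[3,3] = (2)(1) + (-2)(2) = -2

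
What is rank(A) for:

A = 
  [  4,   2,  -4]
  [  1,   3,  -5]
rank(A) = 2

Row reduce:
R2 → R2 - (1/4)·R1
REF = 
  [  4,   2,  -4]
  [  0, 5/2,  -4]
Pivot columns: 1, 2 → 2 pivots.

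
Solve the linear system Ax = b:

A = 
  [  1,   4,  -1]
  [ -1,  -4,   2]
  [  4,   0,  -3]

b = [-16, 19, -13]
x = [-1, -3, 3]

Row reduce the augmented matrix [A|b]:
R2 → R2 + (1)·R1
R3 → R3 - (4)·R1
Swap R2 ↔ R3
REF = 
  [  1,   4,  -1, -16]
  [  0, -16,   1,  51]
  [  0,   0,   1,   3]

Back-substitution:
x₃ = 3 / 1 = 3
x₂ = (51 - (1)(3)) / (-16) = -3
x₁ = (-16 - (4)(-3) - (-1)(3)) / 1 = -1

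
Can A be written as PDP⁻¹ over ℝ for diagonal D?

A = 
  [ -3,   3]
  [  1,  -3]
Yes

tr(A) = -6, det(A) = 6
Characteristic polynomial: λ² - tr(A)λ + det(A) = λ² + 6λ + 6
λ² + 6λ + 6 = 0  ⇒  λ = (-6 ± √((6)² - 4·(6)))/2 = (-6 ± √(12))/2
  = -3 + √3,  -3 - √3
Eigenvalues: -3 + √3, -3 - √3  (≈ -1.268, -4.732)
The two irrational eigenvalues are distinct (simple), so each has alg. mult. = geom. mult. = 1.
Sum of geometric multiplicities equals n, so A has n independent eigenvectors.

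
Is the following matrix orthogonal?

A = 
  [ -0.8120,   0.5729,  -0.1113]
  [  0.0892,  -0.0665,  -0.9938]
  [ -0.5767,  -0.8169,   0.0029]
Yes

AᵀA = 
  [  0.9999,   0,   0.0001]
  [  0,   1,   0]
  [  0.0001,   0,   1]
≈ I (equal to I up to the 4-dp rounding of the entries)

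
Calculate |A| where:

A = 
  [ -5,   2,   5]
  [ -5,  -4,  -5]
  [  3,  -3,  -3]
Cofactor expansion along row 1:
det(A) = (-5)·((-4)(-3) - (-5)(-3)) - (2)·((-5)(-3) - (-5)(3)) + (5)·((-5)(-3) - (-4)(3))
  = (-5)(-3) - (2)(30) + (5)(27)
  = 90

det(A) = 90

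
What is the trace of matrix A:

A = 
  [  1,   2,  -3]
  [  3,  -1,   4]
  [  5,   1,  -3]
-3

tr(A) = 1 + -1 + -3 = -3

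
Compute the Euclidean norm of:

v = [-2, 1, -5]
5.477

||v||₂ = √((-2)² + (1)² + (-5)²) = √30 = 5.477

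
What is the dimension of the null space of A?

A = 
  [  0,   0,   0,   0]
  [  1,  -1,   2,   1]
nullity(A) = 3

Row reduce:
Swap R1 ↔ R2
REF = 
  [  1,  -1,   2,   1]
  [  0,   0,   0,   0]
Pivot columns: 1 → 1 pivot.
rank(A) = 1, so nullity(A) = 4 - 1 = 3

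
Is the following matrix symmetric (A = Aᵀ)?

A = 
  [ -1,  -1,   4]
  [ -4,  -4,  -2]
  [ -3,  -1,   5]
No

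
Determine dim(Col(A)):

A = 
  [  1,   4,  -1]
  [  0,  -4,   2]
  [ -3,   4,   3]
Row reduce:
R3 → R3 + (3)·R1
R3 → R3 + (4)·R2
REF = 
  [  1,   4,  -1]
  [  0,  -4,   2]
  [  0,   0,   8]
Pivot columns: 1, 2, 3 → 3 pivots.
dim(Col(A)) = number of pivot columns = 3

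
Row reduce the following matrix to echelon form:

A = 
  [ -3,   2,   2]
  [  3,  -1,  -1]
Row operations:
R2 → R2 + (1)·R1

Resulting echelon form:
REF = 
  [ -3,   2,   2]
  [  0,   1,   1]

Rank = 2 (number of non-zero pivot rows).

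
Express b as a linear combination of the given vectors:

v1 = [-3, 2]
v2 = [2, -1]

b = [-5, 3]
c1 = 1, c2 = -1

b = 1·v1 + -1·v2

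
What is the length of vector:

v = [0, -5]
5

||v||₂ = √((0)² + (-5)²) = √25 = 5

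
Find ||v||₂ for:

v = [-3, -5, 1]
5.916

||v||₂ = √((-3)² + (-5)² + (1)²) = √35 = 5.916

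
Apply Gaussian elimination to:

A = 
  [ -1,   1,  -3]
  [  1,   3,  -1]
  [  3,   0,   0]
Row operations:
R2 → R2 + (1)·R1
R3 → R3 + (3)·R1
R3 → R3 - (3/4)·R2

Resulting echelon form:
REF = 
  [ -1,   1,  -3]
  [  0,   4,  -4]
  [  0,   0,  -6]

Rank = 3 (number of non-zero pivot rows).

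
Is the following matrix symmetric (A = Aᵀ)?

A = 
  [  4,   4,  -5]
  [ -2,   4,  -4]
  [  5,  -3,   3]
No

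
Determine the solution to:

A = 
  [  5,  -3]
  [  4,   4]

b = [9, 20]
x = [3, 2]

Row reduce the augmented matrix [A|b]:
R2 → R2 - (4/5)·R1
REF = 
  [   5,   -3,    9]
  [   0, 32/5, 64/5]

Back-substitution:
x₂ = (64/5) / (32/5) = 2
x₁ = (9 - (-3)(2)) / 5 = 3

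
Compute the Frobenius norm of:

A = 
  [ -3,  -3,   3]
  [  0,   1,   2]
||A||_F = 5.657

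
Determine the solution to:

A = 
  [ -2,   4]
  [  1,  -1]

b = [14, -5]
Row reduce the augmented matrix [A|b]:
R2 → R2 + (1/2)·R1
REF = 
  [ -2,   4,  14]
  [  0,   1,   2]

Back-substitution:
x₂ = 2 / 1 = 2
x₁ = (14 - (4)(2)) / (-2) = -3

x = [-3, 2]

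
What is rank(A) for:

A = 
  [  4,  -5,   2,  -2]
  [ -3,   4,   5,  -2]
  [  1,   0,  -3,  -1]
Row reduce:
R2 → R2 + (3/4)·R1
R3 → R3 - (1/4)·R1
R3 → R3 - (5)·R2
REF = 
  [   4,   -5,    2,   -2]
  [   0,  1/4, 13/2, -7/2]
  [   0,    0,  -36,   17]
Pivot columns: 1, 2, 3 → 3 pivots.

rank(A) = 3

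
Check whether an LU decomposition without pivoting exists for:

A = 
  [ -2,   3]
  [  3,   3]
Yes.
A[1,1] = -2 ≠ 0, so Gaussian elimination proceeds without a row swap: multiplier ℓ₂₁ = (3)/(-2) = -3/2, and U[2,2] = 3 - (-3/2)(3) = 15/2.
L = 
  [   1,    0]
  [-3/2,    1]
U = 
  [  -2,    3]
  [   0, 15/2]
Check row 2 of LU: [(-3/2)(-2), (-3/2)(3) + (15/2)] = [3, 3] = row 2 of A ✓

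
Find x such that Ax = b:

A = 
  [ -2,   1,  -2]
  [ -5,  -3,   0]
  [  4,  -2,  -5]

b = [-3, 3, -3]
x = [0, -1, 1]

Row reduce the augmented matrix [A|b]:
R2 → R2 - (5/2)·R1
R3 → R3 + (2)·R1
REF = 
  [   -2,     1,    -2,    -3]
  [    0, -11/2,     5,  21/2]
  [    0,     0,    -9,    -9]

Back-substitution:
x₃ = (-9) / (-9) = 1
x₂ = (21/2 - (5)(1)) / (-11/2) = -1
x₁ = (-3 - (1)(-1) - (-2)(1)) / (-2) = 0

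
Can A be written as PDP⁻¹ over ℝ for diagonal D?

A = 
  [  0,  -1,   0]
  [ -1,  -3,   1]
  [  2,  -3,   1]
No

Characteristic polynomial: det(λI - A) = λ³ + 2λ² - λ + 3
By the rational root theorem any rational root is an integer dividing 3; none of those is a root, so p(λ) has no rational roots and hence (being an irreducible cubic) no repeated roots.
Discriminant of the cubic: Δ = -439
Δ < 0 ⇒ one real eigenvalue and a complex-conjugate pair: λ ≈ -2.757, 0.3786 + 0.9719i, 0.3786 - 0.9719i
Has complex eigenvalues (not diagonalizable over ℝ).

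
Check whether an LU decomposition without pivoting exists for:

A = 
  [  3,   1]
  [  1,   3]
Yes.
A[1,1] = 3 ≠ 0, so Gaussian elimination proceeds without a row swap: multiplier ℓ₂₁ = (1)/(3) = 1/3, and U[2,2] = 3 - (1/3)(1) = 8/3.
L = 
  [  1,   0]
  [1/3,   1]
U = 
  [  3,   1]
  [  0, 8/3]
Check row 2 of LU: [(1/3)(3), (1/3)(1) + (8/3)] = [1, 3] = row 2 of A ✓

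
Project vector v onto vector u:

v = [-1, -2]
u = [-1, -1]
v·u = (-1)(-1) + (-2)(-1) = 3
u·u = (-1)² + (-1)² = 2
proj_u(v) = (v·u / u·u) × u = (3/2) × u

proj_u(v) = [-3/2, -3/2]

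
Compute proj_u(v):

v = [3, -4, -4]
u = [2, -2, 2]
v·u = (3)(2) + (-4)(-2) + (-4)(2) = 6
u·u = (2)² + (-2)² + (2)² = 12
proj_u(v) = (v·u / u·u) × u = (6/12) × u = (1/2) × u

proj_u(v) = [1, -1, 1]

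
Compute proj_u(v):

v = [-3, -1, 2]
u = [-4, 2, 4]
proj_u(v) = [-2, 1, 2]

v·u = (-3)(-4) + (-1)(2) + (2)(4) = 18
u·u = (-4)² + (2)² + (4)² = 36
proj_u(v) = (v·u / u·u) × u = (18/36) × u = (1/2) × u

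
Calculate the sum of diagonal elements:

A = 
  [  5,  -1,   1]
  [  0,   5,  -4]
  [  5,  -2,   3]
13

tr(A) = 5 + 5 + 3 = 13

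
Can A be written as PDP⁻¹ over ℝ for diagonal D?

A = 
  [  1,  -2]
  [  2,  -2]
No

tr(A) = -1, det(A) = 2
Characteristic polynomial: λ² - tr(A)λ + det(A) = λ² + λ + 2
λ² + λ + 2 = 0  ⇒  λ = (-1 ± √((1)² - 4·(2)))/2 = (-1 ± √(-7))/2
  = (-1 + i√7)/2,  (-1 - i√7)/2
Eigenvalues: (-1 + i√7)/2, (-1 - i√7)/2  (≈ -0.5 + 1.323i, -0.5 - 1.323i)
Has complex eigenvalues (not diagonalizable over ℝ).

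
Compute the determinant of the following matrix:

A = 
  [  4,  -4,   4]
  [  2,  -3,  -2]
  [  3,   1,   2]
Cofactor expansion along row 1:
det(A) = (4)·((-3)(2) - (-2)(1)) - (-4)·((2)(2) - (-2)(3)) + (4)·((2)(1) - (-3)(3))
  = (4)(-4) - (-4)(10) + (4)(11)
  = 68

det(A) = 68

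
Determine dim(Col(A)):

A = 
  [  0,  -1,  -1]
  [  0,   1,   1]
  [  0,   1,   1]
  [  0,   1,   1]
Row reduce:
R2 → R2 + (1)·R1
R3 → R3 + (1)·R1
R4 → R4 + (1)·R1
REF = 
  [  0,  -1,  -1]
  [  0,   0,   0]
  [  0,   0,   0]
  [  0,   0,   0]
Pivot columns: 2 → 1 pivot.
dim(Col(A)) = number of pivot columns = 1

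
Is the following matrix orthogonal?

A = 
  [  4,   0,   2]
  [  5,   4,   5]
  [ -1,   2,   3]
No

AᵀA = 
  [ 42,  18,  30]
  [ 18,  20,  26]
  [ 30,  26,  38]
≠ I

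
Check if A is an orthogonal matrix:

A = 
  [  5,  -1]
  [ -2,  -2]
No

AᵀA = 
  [ 29,  -1]
  [ -1,   5]
≠ I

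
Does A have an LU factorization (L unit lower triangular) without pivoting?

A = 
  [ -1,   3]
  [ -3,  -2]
Yes.
A[1,1] = -1 ≠ 0, so Gaussian elimination proceeds without a row swap: multiplier ℓ₂₁ = (-3)/(-1) = 3, and U[2,2] = -2 - (3)(3) = -11.
L = 
  [  1,   0]
  [  3,   1]
U = 
  [ -1,   3]
  [  0, -11]
Check row 2 of LU: [(3)(-1), (3)(3) + (-11)] = [-3, -2] = row 2 of A ✓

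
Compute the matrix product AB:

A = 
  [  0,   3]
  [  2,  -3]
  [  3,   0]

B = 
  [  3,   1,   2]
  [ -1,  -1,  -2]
A is 3×2 and B is 2×3, so AB is 3×3. Each entry is (row of A)·(column of B):
AB[1,1] = (0)(3) + (3)(-1) = -3
AB[1,2] = (0)(1) + (3)(-1) = -3
AB[1,3] = (0)(2) + (3)(-2) = -6
AB[2,1] = (2)(3) + (-3)(-1) = 9
AB[2,2] = (2)(1) + (-3)(-1) = 5
AB[2,3] = (2)(2) + (-3)(-2) = 10
AB[3,1] = (3)(3) + (0)(-1) = 9
AB[3,2] = (3)(1) + (0)(-1) = 3
AB[3,3] = (3)(2) + (0)(-2) = 6

AB = 
  [ -3,  -3,  -6]
  [  9,   5,  10]
  [  9,   3,   6]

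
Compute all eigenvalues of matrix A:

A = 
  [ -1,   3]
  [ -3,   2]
tr(A) = 1, det(A) = 7
Characteristic polynomial: λ² - tr(A)λ + det(A) = λ² - λ + 7
λ² - λ + 7 = 0  ⇒  λ = (1 ± √((-1)² - 4·(7)))/2 = (1 ± √(-27))/2
  = (1 + 3i√3)/2,  (1 - 3i√3)/2

λ = (1 + 3i√3)/2, (1 - 3i√3)/2  (≈ 0.5 + 2.598i, 0.5 - 2.598i)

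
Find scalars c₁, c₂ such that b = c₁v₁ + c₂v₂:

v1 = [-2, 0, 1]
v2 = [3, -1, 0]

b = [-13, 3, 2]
c1 = 2, c2 = -3

b = 2·v1 + -3·v2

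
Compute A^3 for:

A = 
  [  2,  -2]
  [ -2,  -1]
A^3 = 
  [ 20, -14]
  [-14,  -1]

A² = A·A:
A²[1,1] = (2)(2) + (-2)(-2) = 8
A²[1,2] = (2)(-2) + (-2)(-1) = -2
A²[2,1] = (-2)(2) + (-1)(-2) = -2
A²[2,2] = (-2)(-2) + (-1)(-1) = 5
A² = 
  [  8,  -2]
  [ -2,   5]

A^3 = A^2·A:
A^3[1,1] = (8)(2) + (-2)(-2) = 20
A^3[1,2] = (8)(-2) + (-2)(-1) = -14
A^3[2,1] = (-2)(2) + (5)(-2) = -14
A^3[2,2] = (-2)(-2) + (5)(-1) = -1
A^3 = 
  [ 20, -14]
  [-14,  -1]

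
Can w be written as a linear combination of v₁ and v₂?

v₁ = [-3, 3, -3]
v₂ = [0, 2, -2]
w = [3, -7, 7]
Yes

Form the augmented matrix and row-reduce:
[v₁|v₂|w] = 
  [ -3,   0,   3]
  [  3,   2,  -7]
  [ -3,  -2,   7]
R2 → R2 + (1)·R1
R3 → R3 - (1)·R1
R3 → R3 + (1)·R2
REF = 
  [ -3,   0,   3]
  [  0,   2,  -4]
  [  0,   0,   0]

No row of the form [0 0 | nonzero], so the system is consistent. Back-substitution gives c₁ = -1, c₂ = -2: w = (-1)·v₁ + (-2)·v₂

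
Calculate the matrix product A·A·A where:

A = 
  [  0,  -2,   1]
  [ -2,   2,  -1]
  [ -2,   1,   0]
A^3 = 
  [  2,  -8,   5]
  [ -6,  14,  -9]
  [ -6,  13,  -8]

A² = A·A:
A²[1,1] = (0)(0) + (-2)(-2) + (1)(-2) = 2
A²[1,2] = (0)(-2) + (-2)(2) + (1)(1) = -3
A²[1,3] = (0)(1) + (-2)(-1) + (1)(0) = 2
A²[2,1] = (-2)(0) + (2)(-2) + (-1)(-2) = -2
A²[2,2] = (-2)(-2) + (2)(2) + (-1)(1) = 7
A²[2,3] = (-2)(1) + (2)(-1) + (-1)(0) = -4
A²[3,1] = (-2)(0) + (1)(-2) + (0)(-2) = -2
A²[3,2] = (-2)(-2) + (1)(2) + (0)(1) = 6
A²[3,3] = (-2)(1) + (1)(-1) + (0)(0) = -3
A² = 
  [  2,  -3,   2]
  [ -2,   7,  -4]
  [ -2,   6,  -3]

A^3 = A^2·A:
A^3[1,1] = (2)(0) + (-3)(-2) + (2)(-2) = 2
A^3[1,2] = (2)(-2) + (-3)(2) + (2)(1) = -8
A^3[1,3] = (2)(1) + (-3)(-1) + (2)(0) = 5
A^3[2,1] = (-2)(0) + (7)(-2) + (-4)(-2) = -6
A^3[2,2] = (-2)(-2) + (7)(2) + (-4)(1) = 14
A^3[2,3] = (-2)(1) + (7)(-1) + (-4)(0) = -9
A^3[3,1] = (-2)(0) + (6)(-2) + (-3)(-2) = -6
A^3[3,2] = (-2)(-2) + (6)(2) + (-3)(1) = 13
A^3[3,3] = (-2)(1) + (6)(-1) + (-3)(0) = -8
A^3 = 
  [  2,  -8,   5]
  [ -6,  14,  -9]
  [ -6,  13,  -8]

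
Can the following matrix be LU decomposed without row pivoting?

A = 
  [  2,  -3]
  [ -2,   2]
Yes.
A[1,1] = 2 ≠ 0, so Gaussian elimination proceeds without a row swap: multiplier ℓ₂₁ = (-2)/(2) = -1, and U[2,2] = 2 - (-1)(-3) = -1.
L = 
  [  1,   0]
  [ -1,   1]
U = 
  [  2,  -3]
  [  0,  -1]
Check row 2 of LU: [(-1)(2), (-1)(-3) + (-1)] = [-2, 2] = row 2 of A ✓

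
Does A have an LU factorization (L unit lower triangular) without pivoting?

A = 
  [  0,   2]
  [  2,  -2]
No.
A[1,1] = 0 but A[2,1] = 2 ≠ 0. Any LU with L unit lower triangular has (LU)[1,1] = U[1,1] and (LU)[2,1] = L[2,1]·U[1,1]; matching A forces U[1,1] = 0, which then forces (LU)[2,1] = 0 ≠ 2. A row swap (pivoting) is required.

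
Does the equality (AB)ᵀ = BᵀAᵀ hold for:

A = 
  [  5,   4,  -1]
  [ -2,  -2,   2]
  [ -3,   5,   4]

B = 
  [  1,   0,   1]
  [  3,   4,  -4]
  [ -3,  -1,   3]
Yes

(AB)ᵀ = 
  [ 20, -14,   0]
  [ 17, -10,  16]
  [-14,  12, -11]

BᵀAᵀ = 
  [ 20, -14,   0]
  [ 17, -10,  16]
  [-14,  12, -11]

Both sides are equal — this is the standard identity (AB)ᵀ = BᵀAᵀ, which holds for all A, B.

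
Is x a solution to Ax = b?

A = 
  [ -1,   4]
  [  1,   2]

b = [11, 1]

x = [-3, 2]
Yes

Ax = [11, 1] = b ✓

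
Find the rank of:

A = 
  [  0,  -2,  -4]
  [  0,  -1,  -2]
rank(A) = 1

Row reduce:
R2 → R2 - (1/2)·R1
REF = 
  [  0,  -2,  -4]
  [  0,   0,   0]
Pivot columns: 2 → 1 pivot.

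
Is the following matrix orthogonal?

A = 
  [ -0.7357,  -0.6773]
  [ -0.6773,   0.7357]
Yes

AᵀA = 
  [  1,   0]
  [  0,   1]
≈ I (equal to I up to the 4-dp rounding of the entries)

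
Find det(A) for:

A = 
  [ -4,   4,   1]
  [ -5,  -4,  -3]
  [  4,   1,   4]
Cofactor expansion along row 1:
det(A) = (-4)·((-4)(4) - (-3)(1)) - (4)·((-5)(4) - (-3)(4)) + (1)·((-5)(1) - (-4)(4))
  = (-4)(-13) - (4)(-8) + (1)(11)
  = 95

det(A) = 95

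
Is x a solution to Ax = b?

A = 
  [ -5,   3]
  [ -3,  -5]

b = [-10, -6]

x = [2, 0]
Yes

Ax = [-10, -6] = b ✓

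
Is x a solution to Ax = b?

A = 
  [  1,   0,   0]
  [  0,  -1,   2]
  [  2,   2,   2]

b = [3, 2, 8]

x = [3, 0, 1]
Yes

Ax = [3, 2, 8] = b ✓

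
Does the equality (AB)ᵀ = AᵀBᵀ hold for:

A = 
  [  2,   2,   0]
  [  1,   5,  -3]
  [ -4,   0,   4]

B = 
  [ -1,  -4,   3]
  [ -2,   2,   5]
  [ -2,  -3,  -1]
No

(AB)ᵀ = 
  [ -6,  -5,  -4]
  [ -4,  15,   4]
  [ 16,  31, -16]

AᵀBᵀ = 
  [-18, -22,  -3]
  [-22,   6, -19]
  [ 24,  14,   5]

The two matrices differ, so (AB)ᵀ ≠ AᵀBᵀ in general. The correct identity is (AB)ᵀ = BᵀAᵀ.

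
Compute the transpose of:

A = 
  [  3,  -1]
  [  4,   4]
Aᵀ = 
  [  3,   4]
  [ -1,   4]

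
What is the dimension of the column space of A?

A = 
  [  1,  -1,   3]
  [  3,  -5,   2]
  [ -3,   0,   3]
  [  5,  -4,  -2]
Row reduce:
R2 → R2 - (3)·R1
R3 → R3 + (3)·R1
R4 → R4 - (5)·R1
R3 → R3 - (3/2)·R2
R4 → R4 + (1/2)·R2
R4 → R4 + (41/45)·R3
REF = 
  [   1,   -1,    3]
  [   0,   -2,   -7]
  [   0,    0, 45/2]
  [   0,    0,    0]
Pivot columns: 1, 2, 3 → 3 pivots.
dim(Col(A)) = number of pivot columns = 3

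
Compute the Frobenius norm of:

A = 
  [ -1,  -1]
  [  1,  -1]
||A||_F = 2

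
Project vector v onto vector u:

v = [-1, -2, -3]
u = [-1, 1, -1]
v·u = (-1)(-1) + (-2)(1) + (-3)(-1) = 2
u·u = (-1)² + (1)² + (-1)² = 3
proj_u(v) = (v·u / u·u) × u = (2/3) × u

proj_u(v) = [-2/3, 2/3, -2/3]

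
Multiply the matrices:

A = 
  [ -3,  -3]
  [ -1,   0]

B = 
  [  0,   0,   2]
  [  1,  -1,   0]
AB = 
  [ -3,   3,  -6]
  [  0,   0,  -2]

A is 2×2 and B is 2×3, so AB is 2×3. Each entry is (row of A)·(column of B):
AB[1,1] = (-3)(0) + (-3)(1) = -3
AB[1,2] = (-3)(0) + (-3)(-1) = 3
AB[1,3] = (-3)(2) + (-3)(0) = -6
AB[2,1] = (-1)(0) + (0)(1) = 0
AB[2,2] = (-1)(0) + (0)(-1) = 0
AB[2,3] = (-1)(2) + (0)(0) = -2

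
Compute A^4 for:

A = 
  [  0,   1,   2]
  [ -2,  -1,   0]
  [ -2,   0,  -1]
A^4 = 
  [ 30,  11,  22]
  [-22,   7,  12]
  [-22,   6,  13]

A² = A·A:
A²[1,1] = (0)(0) + (1)(-2) + (2)(-2) = -6
A²[1,2] = (0)(1) + (1)(-1) + (2)(0) = -1
A²[1,3] = (0)(2) + (1)(0) + (2)(-1) = -2
A²[2,1] = (-2)(0) + (-1)(-2) + (0)(-2) = 2
A²[2,2] = (-2)(1) + (-1)(-1) + (0)(0) = -1
A²[2,3] = (-2)(2) + (-1)(0) + (0)(-1) = -4
A²[3,1] = (-2)(0) + (0)(-2) + (-1)(-2) = 2
A²[3,2] = (-2)(1) + (0)(-1) + (-1)(0) = -2
A²[3,3] = (-2)(2) + (0)(0) + (-1)(-1) = -3
A² = 
  [ -6,  -1,  -2]
  [  2,  -1,  -4]
  [  2,  -2,  -3]

A^3 = A^2·A:
A^3[1,1] = (-6)(0) + (-1)(-2) + (-2)(-2) = 6
A^3[1,2] = (-6)(1) + (-1)(-1) + (-2)(0) = -5
A^3[1,3] = (-6)(2) + (-1)(0) + (-2)(-1) = -10
A^3[2,1] = (2)(0) + (-1)(-2) + (-4)(-2) = 10
A^3[2,2] = (2)(1) + (-1)(-1) + (-4)(0) = 3
A^3[2,3] = (2)(2) + (-1)(0) + (-4)(-1) = 8
A^3[3,1] = (2)(0) + (-2)(-2) + (-3)(-2) = 10
A^3[3,2] = (2)(1) + (-2)(-1) + (-3)(0) = 4
A^3[3,3] = (2)(2) + (-2)(0) + (-3)(-1) = 7
A^3 = 
  [  6,  -5, -10]
  [ 10,   3,   8]
  [ 10,   4,   7]

A^4 = A^3·A:
A^4[1,1] = (6)(0) + (-5)(-2) + (-10)(-2) = 30
A^4[1,2] = (6)(1) + (-5)(-1) + (-10)(0) = 11
A^4[1,3] = (6)(2) + (-5)(0) + (-10)(-1) = 22
A^4[2,1] = (10)(0) + (3)(-2) + (8)(-2) = -22
A^4[2,2] = (10)(1) + (3)(-1) + (8)(0) = 7
A^4[2,3] = (10)(2) + (3)(0) + (8)(-1) = 12
A^4[3,1] = (10)(0) + (4)(-2) + (7)(-2) = -22
A^4[3,2] = (10)(1) + (4)(-1) + (7)(0) = 6
A^4[3,3] = (10)(2) + (4)(0) + (7)(-1) = 13
A^4 = 
  [ 30,  11,  22]
  [-22,   7,  12]
  [-22,   6,  13]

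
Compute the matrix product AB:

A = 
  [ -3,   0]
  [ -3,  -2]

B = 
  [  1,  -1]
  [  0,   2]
A is 2×2 and B is 2×2, so AB is 2×2. Each entry is (row of A)·(column of B):
AB[1,1] = (-3)(1) + (0)(0) = -3
AB[1,2] = (-3)(-1) + (0)(2) = 3
AB[2,1] = (-3)(1) + (-2)(0) = -3
AB[2,2] = (-3)(-1) + (-2)(2) = -1

AB = 
  [ -3,   3]
  [ -3,  -1]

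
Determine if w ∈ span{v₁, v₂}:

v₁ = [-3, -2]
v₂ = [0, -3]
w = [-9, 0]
Yes

Form the augmented matrix and row-reduce:
[v₁|v₂|w] = 
  [ -3,   0,  -9]
  [ -2,  -3,   0]
R2 → R2 - (2/3)·R1
REF = 
  [ -3,   0,  -9]
  [  0,  -3,   6]

No row of the form [0 0 | nonzero], so the system is consistent. Back-substitution gives c₁ = 3, c₂ = -2: w = (3)·v₁ + (-2)·v₂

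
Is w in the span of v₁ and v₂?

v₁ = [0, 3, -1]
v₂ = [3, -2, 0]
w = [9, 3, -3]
Yes

Form the augmented matrix and row-reduce:
[v₁|v₂|w] = 
  [  0,   3,   9]
  [  3,  -2,   3]
  [ -1,   0,  -3]
Swap R1 ↔ R2
R3 → R3 + (1/3)·R1
R3 → R3 + (2/9)·R2
REF = 
  [  3,  -2,   3]
  [  0,   3,   9]
  [  0,   0,   0]

No row of the form [0 0 | nonzero], so the system is consistent. Back-substitution gives c₁ = 3, c₂ = 3: w = (3)·v₁ + (3)·v₂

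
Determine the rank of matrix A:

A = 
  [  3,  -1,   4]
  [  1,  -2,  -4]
rank(A) = 2

Row reduce:
R2 → R2 - (1/3)·R1
REF = 
  [    3,    -1,     4]
  [    0,  -5/3, -16/3]
Pivot columns: 1, 2 → 2 pivots.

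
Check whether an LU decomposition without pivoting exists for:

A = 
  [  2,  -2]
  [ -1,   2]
Yes.
A[1,1] = 2 ≠ 0, so Gaussian elimination proceeds without a row swap: multiplier ℓ₂₁ = (-1)/(2) = -1/2, and U[2,2] = 2 - (-1/2)(-2) = 1.
L = 
  [   1,    0]
  [-1/2,    1]
U = 
  [  2,  -2]
  [  0,   1]
Check row 2 of LU: [(-1/2)(2), (-1/2)(-2) + 1] = [-1, 2] = row 2 of A ✓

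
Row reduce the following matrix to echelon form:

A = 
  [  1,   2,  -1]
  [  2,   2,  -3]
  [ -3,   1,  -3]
Row operations:
R2 → R2 - (2)·R1
R3 → R3 + (3)·R1
R3 → R3 + (7/2)·R2

Resulting echelon form:
REF = 
  [    1,     2,    -1]
  [    0,    -2,    -1]
  [    0,     0, -19/2]

Rank = 3 (number of non-zero pivot rows).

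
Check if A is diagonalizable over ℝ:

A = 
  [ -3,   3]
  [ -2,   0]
No

tr(A) = -3, det(A) = 6
Characteristic polynomial: λ² - tr(A)λ + det(A) = λ² + 3λ + 6
λ² + 3λ + 6 = 0  ⇒  λ = (-3 ± √((3)² - 4·(6)))/2 = (-3 ± √(-15))/2
  = (-3 + i√15)/2,  (-3 - i√15)/2
Eigenvalues: (-3 + i√15)/2, (-3 - i√15)/2  (≈ -1.5 + 1.936i, -1.5 - 1.936i)
Has complex eigenvalues (not diagonalizable over ℝ).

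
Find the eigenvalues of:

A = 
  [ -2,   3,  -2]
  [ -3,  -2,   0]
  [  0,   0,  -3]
λ = -3, -2 + 3i, -2 - 3i  (≈ -3, -2 + 3i, -2 - 3i)

Characteristic polynomial: det(λI - A) = λ³ + 7λ² + 25λ + 39
Testing integer divisors of the constant term: p(-3) = 0, so (λ + 3) is a factor:
p(λ) = (λ + 3)(λ² + 4λ + 13)
λ² + 4λ + 13 = 0  ⇒  λ = (-4 ± √((4)² - 4·(13)))/2 = (-4 ± √(-36))/2
  = -2 + 3i,  -2 - 3i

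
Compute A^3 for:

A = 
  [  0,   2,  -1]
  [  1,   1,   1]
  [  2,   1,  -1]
A² = A·A:
A²[1,1] = (0)(0) + (2)(1) + (-1)(2) = 0
A²[1,2] = (0)(2) + (2)(1) + (-1)(1) = 1
A²[1,3] = (0)(-1) + (2)(1) + (-1)(-1) = 3
A²[2,1] = (1)(0) + (1)(1) + (1)(2) = 3
A²[2,2] = (1)(2) + (1)(1) + (1)(1) = 4
A²[2,3] = (1)(-1) + (1)(1) + (1)(-1) = -1
A²[3,1] = (2)(0) + (1)(1) + (-1)(2) = -1
A²[3,2] = (2)(2) + (1)(1) + (-1)(1) = 4
A²[3,3] = (2)(-1) + (1)(1) + (-1)(-1) = 0
A² = 
  [  0,   1,   3]
  [  3,   4,  -1]
  [ -1,   4,   0]

A^3 = A^2·A:
A^3[1,1] = (0)(0) + (1)(1) + (3)(2) = 7
A^3[1,2] = (0)(2) + (1)(1) + (3)(1) = 4
A^3[1,3] = (0)(-1) + (1)(1) + (3)(-1) = -2
A^3[2,1] = (3)(0) + (4)(1) + (-1)(2) = 2
A^3[2,2] = (3)(2) + (4)(1) + (-1)(1) = 9
A^3[2,3] = (3)(-1) + (4)(1) + (-1)(-1) = 2
A^3[3,1] = (-1)(0) + (4)(1) + (0)(2) = 4
A^3[3,2] = (-1)(2) + (4)(1) + (0)(1) = 2
A^3[3,3] = (-1)(-1) + (4)(1) + (0)(-1) = 5
A^3 = 
  [  7,   4,  -2]
  [  2,   9,   2]
  [  4,   2,   5]

Therefore
A^3 = 
  [  7,   4,  -2]
  [  2,   9,   2]
  [  4,   2,   5]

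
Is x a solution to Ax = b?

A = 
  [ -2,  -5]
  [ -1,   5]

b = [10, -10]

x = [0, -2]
Yes

Ax = [10, -10] = b ✓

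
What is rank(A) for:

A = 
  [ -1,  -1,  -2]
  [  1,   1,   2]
rank(A) = 1

Row reduce:
R2 → R2 + (1)·R1
REF = 
  [ -1,  -1,  -2]
  [  0,   0,   0]
Pivot columns: 1 → 1 pivot.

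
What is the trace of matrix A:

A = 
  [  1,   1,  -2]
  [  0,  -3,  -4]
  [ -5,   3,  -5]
-7

tr(A) = 1 + -3 + -5 = -7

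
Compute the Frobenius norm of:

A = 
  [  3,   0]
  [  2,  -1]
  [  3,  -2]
||A||_F = 5.196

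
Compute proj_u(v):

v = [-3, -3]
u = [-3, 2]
proj_u(v) = [-9/13, 6/13]

v·u = (-3)(-3) + (-3)(2) = 3
u·u = (-3)² + (2)² = 13
proj_u(v) = (v·u / u·u) × u = (3/13) × u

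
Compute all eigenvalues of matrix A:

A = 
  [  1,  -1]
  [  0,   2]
tr(A) = 3, det(A) = 2
Characteristic polynomial: λ² - tr(A)λ + det(A) = λ² - 3λ + 2
λ² - 3λ + 2 = (λ - 1)(λ - 2)

λ = 2, 1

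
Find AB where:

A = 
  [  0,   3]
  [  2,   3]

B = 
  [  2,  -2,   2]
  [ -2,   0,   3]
A is 2×2 and B is 2×3, so AB is 2×3. Each entry is (row of A)·(column of B):
AB[1,1] = (0)(2) + (3)(-2) = -6
AB[1,2] = (0)(-2) + (3)(0) = 0
AB[1,3] = (0)(2) + (3)(3) = 9
AB[2,1] = (2)(2) + (3)(-2) = -2
AB[2,2] = (2)(-2) + (3)(0) = -4
AB[2,3] = (2)(2) + (3)(3) = 13

AB = 
  [ -6,   0,   9]
  [ -2,  -4,  13]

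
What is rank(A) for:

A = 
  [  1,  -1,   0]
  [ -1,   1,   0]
rank(A) = 1

Row reduce:
R2 → R2 + (1)·R1
REF = 
  [  1,  -1,   0]
  [  0,   0,   0]
Pivot columns: 1 → 1 pivot.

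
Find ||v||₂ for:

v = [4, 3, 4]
6.403

||v||₂ = √((4)² + (3)² + (4)²) = √41 = 6.403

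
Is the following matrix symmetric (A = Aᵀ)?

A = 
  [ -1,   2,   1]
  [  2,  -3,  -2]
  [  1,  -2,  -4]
Yes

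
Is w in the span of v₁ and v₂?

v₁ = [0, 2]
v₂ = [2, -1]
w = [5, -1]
Yes

Form the augmented matrix and row-reduce:
[v₁|v₂|w] = 
  [  0,   2,   5]
  [  2,  -1,  -1]
Swap R1 ↔ R2
REF = 
  [  2,  -1,  -1]
  [  0,   2,   5]

No row of the form [0 0 | nonzero], so the system is consistent. Back-substitution gives c₁ = 3/4, c₂ = 5/2: w = (3/4)·v₁ + (5/2)·v₂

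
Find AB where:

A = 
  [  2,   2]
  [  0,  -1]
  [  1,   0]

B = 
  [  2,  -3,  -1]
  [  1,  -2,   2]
AB = 
  [  6, -10,   2]
  [ -1,   2,  -2]
  [  2,  -3,  -1]

A is 3×2 and B is 2×3, so AB is 3×3. Each entry is (row of A)·(column of B):
AB[1,1] = (2)(2) + (2)(1) = 6
AB[1,2] = (2)(-3) + (2)(-2) = -10
AB[1,3] = (2)(-1) + (2)(2) = 2
AB[2,1] = (0)(2) + (-1)(1) = -1
AB[2,2] = (0)(-3) + (-1)(-2) = 2
AB[2,3] = (0)(-1) + (-1)(2) = -2
AB[3,1] = (1)(2) + (0)(1) = 2
AB[3,2] = (1)(-3) + (0)(-2) = -3
AB[3,3] = (1)(-1) + (0)(2) = -1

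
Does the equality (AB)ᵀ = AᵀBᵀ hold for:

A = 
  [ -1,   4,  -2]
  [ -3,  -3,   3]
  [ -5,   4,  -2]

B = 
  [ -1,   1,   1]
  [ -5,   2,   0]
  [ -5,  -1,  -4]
No

(AB)ᵀ = 
  [ -9,   3,  -5]
  [  9, -12,   5]
  [  7, -15,   3]

AᵀBᵀ = 
  [ -7,  -1,  28]
  [ -3, -26, -33]
  [  3,  16,  15]

The two matrices differ, so (AB)ᵀ ≠ AᵀBᵀ in general. The correct identity is (AB)ᵀ = BᵀAᵀ.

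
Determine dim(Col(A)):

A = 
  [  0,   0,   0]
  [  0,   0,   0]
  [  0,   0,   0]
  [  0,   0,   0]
dim(Col(A)) = 0

Row reduce:
(no row operations needed)
REF = 
  [  0,   0,   0]
  [  0,   0,   0]
  [  0,   0,   0]
  [  0,   0,   0]
Pivot columns: none → 0 pivots.
dim(Col(A)) = number of pivot columns = 0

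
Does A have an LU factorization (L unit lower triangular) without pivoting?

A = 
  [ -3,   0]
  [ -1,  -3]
Yes.
A[1,1] = -3 ≠ 0, so Gaussian elimination proceeds without a row swap: multiplier ℓ₂₁ = (-1)/(-3) = 1/3, and U[2,2] = -3 - (1/3)(0) = -3.
L = 
  [  1,   0]
  [1/3,   1]
U = 
  [ -3,   0]
  [  0,  -3]
Check row 2 of LU: [(1/3)(-3), (1/3)(0) + (-3)] = [-1, -3] = row 2 of A ✓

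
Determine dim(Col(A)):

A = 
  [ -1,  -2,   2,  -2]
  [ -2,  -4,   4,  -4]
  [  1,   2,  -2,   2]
Row reduce:
R2 → R2 - (2)·R1
R3 → R3 + (1)·R1
REF = 
  [ -1,  -2,   2,  -2]
  [  0,   0,   0,   0]
  [  0,   0,   0,   0]
Pivot columns: 1 → 1 pivot.
dim(Col(A)) = number of pivot columns = 1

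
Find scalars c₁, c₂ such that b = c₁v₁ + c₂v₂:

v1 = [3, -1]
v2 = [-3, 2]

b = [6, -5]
c1 = -1, c2 = -3

b = -1·v1 + -3·v2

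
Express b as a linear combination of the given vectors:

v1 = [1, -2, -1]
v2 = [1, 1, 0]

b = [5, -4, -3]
c1 = 3, c2 = 2

b = 3·v1 + 2·v2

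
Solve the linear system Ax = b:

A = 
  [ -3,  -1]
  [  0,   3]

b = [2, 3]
Row reduce the augmented matrix [A|b]:
(already in echelon form)
REF = 
  [ -3,  -1,   2]
  [  0,   3,   3]

Back-substitution:
x₂ = 3 / 3 = 1
x₁ = (2 - (-1)(1)) / (-3) = -1

x = [-1, 1]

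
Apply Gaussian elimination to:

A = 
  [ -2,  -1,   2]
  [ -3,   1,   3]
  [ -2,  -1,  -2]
Row operations:
R2 → R2 - (3/2)·R1
R3 → R3 - (1)·R1

Resulting echelon form:
REF = 
  [ -2,  -1,   2]
  [  0, 5/2,   0]
  [  0,   0,  -4]

Rank = 3 (number of non-zero pivot rows).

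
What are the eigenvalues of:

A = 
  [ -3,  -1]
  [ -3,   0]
tr(A) = -3, det(A) = -3
Characteristic polynomial: λ² - tr(A)λ + det(A) = λ² + 3λ - 3
λ² + 3λ - 3 = 0  ⇒  λ = (-3 ± √((3)² - 4·(-3)))/2 = (-3 ± √(21))/2
  = (-3 + √21)/2,  (-3 - √21)/2

λ = (-3 + √21)/2, (-3 - √21)/2  (≈ 0.7913, -3.791)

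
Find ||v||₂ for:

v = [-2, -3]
3.606

||v||₂ = √((-2)² + (-3)²) = √13 = 3.606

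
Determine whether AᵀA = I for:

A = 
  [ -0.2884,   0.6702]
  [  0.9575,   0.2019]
No

AᵀA = 
  [  1,   0]
  [  0,   0.4899]
≠ I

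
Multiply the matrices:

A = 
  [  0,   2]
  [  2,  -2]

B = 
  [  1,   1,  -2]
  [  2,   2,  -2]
A is 2×2 and B is 2×3, so AB is 2×3. Each entry is (row of A)·(column of B):
AB[1,1] = (0)(1) + (2)(2) = 4
AB[1,2] = (0)(1) + (2)(2) = 4
AB[1,3] = (0)(-2) + (2)(-2) = -4
AB[2,1] = (2)(1) + (-2)(2) = -2
AB[2,2] = (2)(1) + (-2)(2) = -2
AB[2,3] = (2)(-2) + (-2)(-2) = 0

AB = 
  [  4,   4,  -4]
  [ -2,  -2,   0]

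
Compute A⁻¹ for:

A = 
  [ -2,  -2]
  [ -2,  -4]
det(A) = (-2)(-4) - (-2)(-2) = 4
For a 2×2 matrix, A⁻¹ = (1/det(A)) · [[d, -b], [-c, a]]
    = (1/4) · [[-4, 2], [2, -2]]

A⁻¹ = 
  [  -1,  1/2]
  [ 1/2, -1/2]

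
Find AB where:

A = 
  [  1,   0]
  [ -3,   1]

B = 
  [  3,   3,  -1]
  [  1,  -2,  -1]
AB = 
  [  3,   3,  -1]
  [ -8, -11,   2]

A is 2×2 and B is 2×3, so AB is 2×3. Each entry is (row of A)·(column of B):
AB[1,1] = (1)(3) + (0)(1) = 3
AB[1,2] = (1)(3) + (0)(-2) = 3
AB[1,3] = (1)(-1) + (0)(-1) = -1
AB[2,1] = (-3)(3) + (1)(1) = -8
AB[2,2] = (-3)(3) + (1)(-2) = -11
AB[2,3] = (-3)(-1) + (1)(-1) = 2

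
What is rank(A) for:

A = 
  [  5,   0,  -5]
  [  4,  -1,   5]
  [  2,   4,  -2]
Row reduce:
R2 → R2 - (4/5)·R1
R3 → R3 - (2/5)·R1
R3 → R3 + (4)·R2
REF = 
  [  5,   0,  -5]
  [  0,  -1,   9]
  [  0,   0,  36]
Pivot columns: 1, 2, 3 → 3 pivots.

rank(A) = 3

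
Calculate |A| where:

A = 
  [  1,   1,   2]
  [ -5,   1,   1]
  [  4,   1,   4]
Cofactor expansion along row 1:
det(A) = (1)·((1)(4) - (1)(1)) - (1)·((-5)(4) - (1)(4)) + (2)·((-5)(1) - (1)(4))
  = (1)(3) - (1)(-24) + (2)(-9)
  = 9

det(A) = 9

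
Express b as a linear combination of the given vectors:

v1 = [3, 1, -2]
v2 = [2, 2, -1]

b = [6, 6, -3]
c1 = 0, c2 = 3

b = 0·v1 + 3·v2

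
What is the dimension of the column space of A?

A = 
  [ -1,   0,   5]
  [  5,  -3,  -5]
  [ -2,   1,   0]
Row reduce:
R2 → R2 + (5)·R1
R3 → R3 - (2)·R1
R3 → R3 + (1/3)·R2
REF = 
  [   -1,     0,     5]
  [    0,    -3,    20]
  [    0,     0, -10/3]
Pivot columns: 1, 2, 3 → 3 pivots.
dim(Col(A)) = number of pivot columns = 3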